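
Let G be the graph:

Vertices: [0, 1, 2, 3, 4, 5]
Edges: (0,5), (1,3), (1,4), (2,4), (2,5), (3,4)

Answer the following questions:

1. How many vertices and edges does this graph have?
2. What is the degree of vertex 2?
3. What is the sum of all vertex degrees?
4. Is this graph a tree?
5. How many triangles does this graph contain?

Count: 6 vertices, 6 edges.
Vertex 2 has neighbors [4, 5], degree = 2.
Handshaking lemma: 2 * 6 = 12.
A tree on 6 vertices has 5 edges. This graph has 6 edges (1 extra). Not a tree.
Number of triangles = 1.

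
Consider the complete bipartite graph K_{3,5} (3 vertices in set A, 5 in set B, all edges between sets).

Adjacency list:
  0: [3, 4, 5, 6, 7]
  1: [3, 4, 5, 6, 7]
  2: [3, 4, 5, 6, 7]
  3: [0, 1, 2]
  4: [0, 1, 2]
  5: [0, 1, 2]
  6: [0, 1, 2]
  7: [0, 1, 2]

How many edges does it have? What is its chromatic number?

K_{3,5} has 3 * 5 = 15 edges.
Bipartite graphs have chromatic number 2 (color each partition differently).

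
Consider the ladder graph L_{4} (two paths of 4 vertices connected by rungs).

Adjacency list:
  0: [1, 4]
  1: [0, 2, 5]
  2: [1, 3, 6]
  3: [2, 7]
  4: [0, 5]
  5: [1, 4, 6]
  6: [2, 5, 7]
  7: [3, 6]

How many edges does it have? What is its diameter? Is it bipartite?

Ladder graph L_{4}: 4 rungs + 2 * (4-1) path edges = 4 + 6 = 10 edges.
Diameter = 4.
Ladder graphs are bipartite (alternating coloring along each path).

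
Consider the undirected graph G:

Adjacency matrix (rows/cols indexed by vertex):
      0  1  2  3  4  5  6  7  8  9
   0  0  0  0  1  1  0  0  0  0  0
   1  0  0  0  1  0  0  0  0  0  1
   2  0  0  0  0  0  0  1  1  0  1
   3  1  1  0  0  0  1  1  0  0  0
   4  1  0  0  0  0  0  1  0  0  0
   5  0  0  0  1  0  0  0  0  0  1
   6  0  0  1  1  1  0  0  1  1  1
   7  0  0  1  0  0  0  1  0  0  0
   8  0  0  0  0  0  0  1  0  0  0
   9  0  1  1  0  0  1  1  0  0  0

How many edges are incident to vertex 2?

Vertex 2 has neighbors [6, 7, 9], so deg(2) = 3.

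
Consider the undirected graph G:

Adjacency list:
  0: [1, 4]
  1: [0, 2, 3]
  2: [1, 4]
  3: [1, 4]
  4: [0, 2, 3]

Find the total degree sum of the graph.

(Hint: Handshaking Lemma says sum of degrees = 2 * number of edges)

Count edges: 6 edges.
By Handshaking Lemma: sum of degrees = 2 * 6 = 12.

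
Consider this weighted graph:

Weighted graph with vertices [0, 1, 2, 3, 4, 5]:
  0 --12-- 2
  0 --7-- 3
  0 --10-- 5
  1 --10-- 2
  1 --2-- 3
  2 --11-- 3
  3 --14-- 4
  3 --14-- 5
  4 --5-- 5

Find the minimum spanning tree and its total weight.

Applying Kruskal's algorithm (sort edges by weight, add if no cycle):
  Add (1,3) w=2
  Add (4,5) w=5
  Add (0,3) w=7
  Add (0,5) w=10
  Add (1,2) w=10
  Skip (2,3) w=11 (creates cycle)
  Skip (0,2) w=12 (creates cycle)
  Skip (3,4) w=14 (creates cycle)
  Skip (3,5) w=14 (creates cycle)
MST weight = 34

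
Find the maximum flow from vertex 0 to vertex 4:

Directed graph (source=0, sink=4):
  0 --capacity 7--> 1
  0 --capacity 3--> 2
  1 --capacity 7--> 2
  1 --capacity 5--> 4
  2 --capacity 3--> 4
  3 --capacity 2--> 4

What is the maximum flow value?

Computing max flow:
  Flow on (0->1): 5/7
  Flow on (0->2): 3/3
  Flow on (1->4): 5/5
  Flow on (2->4): 3/3
Maximum flow = 8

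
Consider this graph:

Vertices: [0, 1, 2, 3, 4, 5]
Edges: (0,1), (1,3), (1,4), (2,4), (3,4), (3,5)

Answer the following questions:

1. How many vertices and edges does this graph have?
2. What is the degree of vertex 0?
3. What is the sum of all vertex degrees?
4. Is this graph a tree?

Count: 6 vertices, 6 edges.
Vertex 0 has neighbors [1], degree = 1.
Handshaking lemma: 2 * 6 = 12.
A tree on 6 vertices has 5 edges. This graph has 6 edges (1 extra). Not a tree.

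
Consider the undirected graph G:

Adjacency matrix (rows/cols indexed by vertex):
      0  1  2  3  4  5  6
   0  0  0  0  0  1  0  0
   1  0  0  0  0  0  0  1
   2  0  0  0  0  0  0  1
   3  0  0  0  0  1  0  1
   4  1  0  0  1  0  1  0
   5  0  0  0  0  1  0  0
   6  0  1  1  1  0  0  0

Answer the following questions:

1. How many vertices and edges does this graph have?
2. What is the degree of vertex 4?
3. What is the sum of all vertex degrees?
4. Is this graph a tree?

Count: 7 vertices, 6 edges.
Vertex 4 has neighbors [0, 3, 5], degree = 3.
Handshaking lemma: 2 * 6 = 12.
A graph is a tree iff it is connected and has exactly n-1 edges. This graph is connected (all 7 vertices in one component) and has 7-1 = 6 edges. It is a tree.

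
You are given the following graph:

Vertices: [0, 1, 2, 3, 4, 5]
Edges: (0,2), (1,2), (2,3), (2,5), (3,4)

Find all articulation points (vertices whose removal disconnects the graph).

An articulation point is a vertex whose removal disconnects the graph.
Articulation points: [2, 3]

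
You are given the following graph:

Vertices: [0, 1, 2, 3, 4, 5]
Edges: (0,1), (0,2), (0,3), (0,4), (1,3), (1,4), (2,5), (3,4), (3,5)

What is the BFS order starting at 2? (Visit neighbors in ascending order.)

BFS from vertex 2 (neighbors processed in ascending order):
Visit order: 2, 0, 5, 1, 3, 4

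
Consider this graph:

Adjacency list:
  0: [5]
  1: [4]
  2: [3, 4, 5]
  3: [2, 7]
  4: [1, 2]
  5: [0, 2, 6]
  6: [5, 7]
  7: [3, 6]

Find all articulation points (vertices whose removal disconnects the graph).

An articulation point is a vertex whose removal disconnects the graph.
Articulation points: [2, 4, 5]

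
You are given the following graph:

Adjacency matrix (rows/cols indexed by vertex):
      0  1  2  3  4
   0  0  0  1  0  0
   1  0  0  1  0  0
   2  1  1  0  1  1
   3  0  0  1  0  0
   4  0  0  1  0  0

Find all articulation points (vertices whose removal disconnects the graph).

An articulation point is a vertex whose removal disconnects the graph.
Articulation points: [2]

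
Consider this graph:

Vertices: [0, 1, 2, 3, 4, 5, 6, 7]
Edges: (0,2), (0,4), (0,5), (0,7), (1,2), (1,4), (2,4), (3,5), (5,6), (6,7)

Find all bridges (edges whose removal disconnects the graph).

A bridge is an edge whose removal increases the number of connected components.
Bridges found: (3,5)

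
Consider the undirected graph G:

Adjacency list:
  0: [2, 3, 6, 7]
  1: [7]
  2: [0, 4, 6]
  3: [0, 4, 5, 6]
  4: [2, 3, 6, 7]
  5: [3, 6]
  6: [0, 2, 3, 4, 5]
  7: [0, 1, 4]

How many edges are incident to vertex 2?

Vertex 2 has neighbors [0, 4, 6], so deg(2) = 3.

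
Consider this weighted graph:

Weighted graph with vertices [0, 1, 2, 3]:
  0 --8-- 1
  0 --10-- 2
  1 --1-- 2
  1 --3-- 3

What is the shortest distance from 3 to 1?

Using Dijkstra's algorithm from vertex 3:
Shortest path: 3 -> 1
Total weight: 3 = 3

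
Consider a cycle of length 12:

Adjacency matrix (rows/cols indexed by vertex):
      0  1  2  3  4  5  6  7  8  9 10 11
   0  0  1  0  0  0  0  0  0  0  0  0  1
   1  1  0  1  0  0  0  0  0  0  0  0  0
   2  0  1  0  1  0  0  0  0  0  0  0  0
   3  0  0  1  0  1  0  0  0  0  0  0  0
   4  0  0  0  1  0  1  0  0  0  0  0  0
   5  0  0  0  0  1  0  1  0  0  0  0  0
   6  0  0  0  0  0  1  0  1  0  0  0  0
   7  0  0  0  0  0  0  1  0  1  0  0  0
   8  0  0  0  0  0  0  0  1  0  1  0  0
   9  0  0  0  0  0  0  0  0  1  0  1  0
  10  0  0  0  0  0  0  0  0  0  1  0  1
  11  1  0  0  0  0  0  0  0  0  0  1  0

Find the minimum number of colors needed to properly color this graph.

This is an even cycle (C_12). Even cycles are bipartite.
Chromatic number = 2.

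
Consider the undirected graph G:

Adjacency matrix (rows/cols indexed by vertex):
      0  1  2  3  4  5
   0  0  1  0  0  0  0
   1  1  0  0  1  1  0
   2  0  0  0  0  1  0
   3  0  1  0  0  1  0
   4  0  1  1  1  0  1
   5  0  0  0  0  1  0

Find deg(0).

Vertex 0 has neighbors [1], so deg(0) = 1.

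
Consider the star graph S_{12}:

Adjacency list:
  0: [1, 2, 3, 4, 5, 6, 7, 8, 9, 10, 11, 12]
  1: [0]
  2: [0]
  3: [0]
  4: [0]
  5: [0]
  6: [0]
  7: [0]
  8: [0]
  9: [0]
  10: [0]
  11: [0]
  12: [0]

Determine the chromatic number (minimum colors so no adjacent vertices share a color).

S_{12} has one hub adjacent to 12 leaves; leaves are pairwise non-adjacent.
Color the hub 0 and every leaf 1.
Chromatic number = 2.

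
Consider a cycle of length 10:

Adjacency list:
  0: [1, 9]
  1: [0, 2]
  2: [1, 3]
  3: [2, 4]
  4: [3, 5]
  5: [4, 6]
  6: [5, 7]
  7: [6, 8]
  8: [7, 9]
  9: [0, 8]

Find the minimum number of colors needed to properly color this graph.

This is an even cycle (C_10). Even cycles are bipartite.
Chromatic number = 2.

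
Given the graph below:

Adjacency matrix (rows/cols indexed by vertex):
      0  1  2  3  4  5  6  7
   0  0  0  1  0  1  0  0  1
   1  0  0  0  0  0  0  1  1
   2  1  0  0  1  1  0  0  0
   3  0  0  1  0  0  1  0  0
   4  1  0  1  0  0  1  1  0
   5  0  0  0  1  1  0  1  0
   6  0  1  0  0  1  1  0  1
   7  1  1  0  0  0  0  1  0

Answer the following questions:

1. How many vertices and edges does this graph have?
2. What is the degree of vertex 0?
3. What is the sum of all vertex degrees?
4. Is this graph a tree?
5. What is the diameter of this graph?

Count: 8 vertices, 12 edges.
Vertex 0 has neighbors [2, 4, 7], degree = 3.
Handshaking lemma: 2 * 12 = 24.
A tree on 8 vertices has 7 edges. This graph has 12 edges (5 extra). Not a tree.
Diameter (longest shortest path) = 3.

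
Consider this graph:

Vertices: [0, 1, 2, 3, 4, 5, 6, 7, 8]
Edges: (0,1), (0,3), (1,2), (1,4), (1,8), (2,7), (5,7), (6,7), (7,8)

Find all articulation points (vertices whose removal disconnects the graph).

An articulation point is a vertex whose removal disconnects the graph.
Articulation points: [0, 1, 7]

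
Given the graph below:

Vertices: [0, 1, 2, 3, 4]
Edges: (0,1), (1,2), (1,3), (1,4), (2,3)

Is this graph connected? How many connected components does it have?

Checking connectivity: the graph has 1 connected component(s).
All vertices are reachable from each other. The graph IS connected.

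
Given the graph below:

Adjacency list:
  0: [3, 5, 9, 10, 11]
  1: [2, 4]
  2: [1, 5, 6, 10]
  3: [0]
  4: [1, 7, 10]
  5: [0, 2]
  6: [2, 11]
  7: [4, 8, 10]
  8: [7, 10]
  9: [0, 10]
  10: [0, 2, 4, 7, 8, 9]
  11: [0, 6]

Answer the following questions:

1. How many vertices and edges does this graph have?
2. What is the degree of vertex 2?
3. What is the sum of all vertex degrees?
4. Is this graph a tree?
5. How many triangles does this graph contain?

Count: 12 vertices, 17 edges.
Vertex 2 has neighbors [1, 5, 6, 10], degree = 4.
Handshaking lemma: 2 * 17 = 34.
A tree on 12 vertices has 11 edges. This graph has 17 edges (6 extra). Not a tree.
Number of triangles = 3.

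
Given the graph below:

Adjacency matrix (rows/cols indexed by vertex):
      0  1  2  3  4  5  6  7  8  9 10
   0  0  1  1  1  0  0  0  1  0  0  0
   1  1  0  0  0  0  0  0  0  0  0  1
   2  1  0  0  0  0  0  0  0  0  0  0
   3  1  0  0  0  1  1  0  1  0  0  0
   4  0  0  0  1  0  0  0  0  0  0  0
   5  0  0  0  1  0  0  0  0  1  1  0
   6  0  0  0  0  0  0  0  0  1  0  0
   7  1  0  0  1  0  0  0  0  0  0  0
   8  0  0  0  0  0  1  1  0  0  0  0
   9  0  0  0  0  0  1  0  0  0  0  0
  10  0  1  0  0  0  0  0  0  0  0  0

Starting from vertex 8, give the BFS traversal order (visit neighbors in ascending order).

BFS from vertex 8 (neighbors processed in ascending order):
Visit order: 8, 5, 6, 3, 9, 0, 4, 7, 1, 2, 10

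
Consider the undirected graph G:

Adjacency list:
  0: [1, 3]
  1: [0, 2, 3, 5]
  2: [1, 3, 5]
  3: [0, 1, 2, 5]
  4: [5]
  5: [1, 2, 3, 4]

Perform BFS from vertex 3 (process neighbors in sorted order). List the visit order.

BFS from vertex 3 (neighbors processed in ascending order):
Visit order: 3, 0, 1, 2, 5, 4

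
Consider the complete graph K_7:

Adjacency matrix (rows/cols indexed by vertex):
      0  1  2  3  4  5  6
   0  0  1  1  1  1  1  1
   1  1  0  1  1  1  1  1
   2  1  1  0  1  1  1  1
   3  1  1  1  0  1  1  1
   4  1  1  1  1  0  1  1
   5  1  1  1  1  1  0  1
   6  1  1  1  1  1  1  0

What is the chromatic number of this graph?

In K_7, every vertex is adjacent to every other vertex.
Each vertex needs a unique color.
Chromatic number = 7.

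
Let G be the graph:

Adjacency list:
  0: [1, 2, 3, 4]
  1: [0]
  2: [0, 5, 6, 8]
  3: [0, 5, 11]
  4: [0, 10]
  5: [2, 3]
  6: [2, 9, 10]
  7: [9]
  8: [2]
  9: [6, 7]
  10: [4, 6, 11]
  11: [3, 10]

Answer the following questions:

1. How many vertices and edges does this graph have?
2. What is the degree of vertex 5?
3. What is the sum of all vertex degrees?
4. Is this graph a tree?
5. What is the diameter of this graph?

Count: 12 vertices, 14 edges.
Vertex 5 has neighbors [2, 3], degree = 2.
Handshaking lemma: 2 * 14 = 28.
A tree on 12 vertices has 11 edges. This graph has 14 edges (3 extra). Not a tree.
Diameter (longest shortest path) = 5.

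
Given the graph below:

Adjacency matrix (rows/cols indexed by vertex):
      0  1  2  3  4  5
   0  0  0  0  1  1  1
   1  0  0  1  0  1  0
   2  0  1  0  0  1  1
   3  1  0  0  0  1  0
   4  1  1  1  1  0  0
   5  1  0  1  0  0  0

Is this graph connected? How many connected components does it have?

Checking connectivity: the graph has 1 connected component(s).
All vertices are reachable from each other. The graph IS connected.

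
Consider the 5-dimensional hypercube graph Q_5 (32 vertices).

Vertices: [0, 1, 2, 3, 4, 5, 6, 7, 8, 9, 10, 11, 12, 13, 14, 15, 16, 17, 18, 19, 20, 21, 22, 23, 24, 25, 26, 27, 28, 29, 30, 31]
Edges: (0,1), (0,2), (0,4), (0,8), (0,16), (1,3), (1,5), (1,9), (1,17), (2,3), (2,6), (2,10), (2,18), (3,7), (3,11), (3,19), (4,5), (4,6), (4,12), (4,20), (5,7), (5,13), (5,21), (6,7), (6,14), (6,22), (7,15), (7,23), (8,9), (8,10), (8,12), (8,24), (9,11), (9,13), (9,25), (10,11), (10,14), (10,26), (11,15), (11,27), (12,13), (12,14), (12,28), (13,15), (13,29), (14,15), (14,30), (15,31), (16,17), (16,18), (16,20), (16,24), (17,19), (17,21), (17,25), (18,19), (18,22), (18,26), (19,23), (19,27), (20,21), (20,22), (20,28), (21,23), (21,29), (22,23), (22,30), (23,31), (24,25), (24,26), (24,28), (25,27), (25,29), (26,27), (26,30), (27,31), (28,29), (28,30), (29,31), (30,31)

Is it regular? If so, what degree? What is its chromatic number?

In Q_5, every vertex has exactly 5 neighbors (flip one of 5 bits), so it is 5-regular.
Q_5 is bipartite (partition by bit-parity), so chromatic number = 2.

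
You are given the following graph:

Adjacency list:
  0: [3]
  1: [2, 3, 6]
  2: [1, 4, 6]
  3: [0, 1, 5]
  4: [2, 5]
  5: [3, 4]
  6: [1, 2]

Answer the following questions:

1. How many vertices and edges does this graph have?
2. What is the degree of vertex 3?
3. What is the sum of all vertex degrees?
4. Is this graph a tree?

Count: 7 vertices, 8 edges.
Vertex 3 has neighbors [0, 1, 5], degree = 3.
Handshaking lemma: 2 * 8 = 16.
A tree on 7 vertices has 6 edges. This graph has 8 edges (2 extra). Not a tree.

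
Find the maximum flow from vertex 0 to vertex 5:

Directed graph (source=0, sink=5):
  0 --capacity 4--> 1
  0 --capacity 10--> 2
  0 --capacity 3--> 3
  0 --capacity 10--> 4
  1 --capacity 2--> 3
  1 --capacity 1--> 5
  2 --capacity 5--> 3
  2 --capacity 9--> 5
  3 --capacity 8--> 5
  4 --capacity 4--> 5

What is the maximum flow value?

Computing max flow:
  Flow on (0->1): 3/4
  Flow on (0->2): 10/10
  Flow on (0->3): 3/3
  Flow on (0->4): 4/10
  Flow on (1->3): 2/2
  Flow on (1->5): 1/1
  Flow on (2->3): 1/5
  Flow on (2->5): 9/9
  Flow on (3->5): 6/8
  Flow on (4->5): 4/4
Maximum flow = 20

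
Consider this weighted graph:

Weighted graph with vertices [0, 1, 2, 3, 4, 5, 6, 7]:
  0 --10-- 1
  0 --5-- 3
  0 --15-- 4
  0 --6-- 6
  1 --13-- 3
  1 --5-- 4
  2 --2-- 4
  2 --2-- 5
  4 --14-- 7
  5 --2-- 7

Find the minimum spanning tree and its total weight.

Applying Kruskal's algorithm (sort edges by weight, add if no cycle):
  Add (2,5) w=2
  Add (2,4) w=2
  Add (5,7) w=2
  Add (0,3) w=5
  Add (1,4) w=5
  Add (0,6) w=6
  Add (0,1) w=10
  Skip (1,3) w=13 (creates cycle)
  Skip (4,7) w=14 (creates cycle)
  Skip (0,4) w=15 (creates cycle)
MST weight = 32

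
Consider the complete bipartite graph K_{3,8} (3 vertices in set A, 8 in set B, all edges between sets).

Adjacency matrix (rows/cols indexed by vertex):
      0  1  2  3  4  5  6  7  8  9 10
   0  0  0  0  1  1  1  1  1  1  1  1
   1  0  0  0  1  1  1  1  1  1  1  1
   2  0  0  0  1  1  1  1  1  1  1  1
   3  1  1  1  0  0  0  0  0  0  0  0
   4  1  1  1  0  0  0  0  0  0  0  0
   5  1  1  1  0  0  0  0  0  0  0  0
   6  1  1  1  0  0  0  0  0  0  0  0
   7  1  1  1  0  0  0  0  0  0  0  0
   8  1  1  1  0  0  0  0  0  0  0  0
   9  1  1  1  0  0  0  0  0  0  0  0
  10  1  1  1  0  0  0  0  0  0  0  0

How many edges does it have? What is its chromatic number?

K_{3,8} has 3 * 8 = 24 edges.
Bipartite graphs have chromatic number 2 (color each partition differently).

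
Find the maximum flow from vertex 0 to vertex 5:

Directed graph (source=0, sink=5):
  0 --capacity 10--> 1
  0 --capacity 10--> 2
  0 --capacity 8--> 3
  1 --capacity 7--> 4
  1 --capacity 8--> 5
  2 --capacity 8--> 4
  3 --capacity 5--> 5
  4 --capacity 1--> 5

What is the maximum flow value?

Computing max flow:
  Flow on (0->1): 8/10
  Flow on (0->2): 1/10
  Flow on (0->3): 5/8
  Flow on (1->5): 8/8
  Flow on (2->4): 1/8
  Flow on (3->5): 5/5
  Flow on (4->5): 1/1
Maximum flow = 14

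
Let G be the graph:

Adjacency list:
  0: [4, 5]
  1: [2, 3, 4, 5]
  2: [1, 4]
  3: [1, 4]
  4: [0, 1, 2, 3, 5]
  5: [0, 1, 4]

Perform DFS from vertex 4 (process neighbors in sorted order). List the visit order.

DFS from vertex 4 (neighbors processed in ascending order):
Visit order: 4, 0, 5, 1, 2, 3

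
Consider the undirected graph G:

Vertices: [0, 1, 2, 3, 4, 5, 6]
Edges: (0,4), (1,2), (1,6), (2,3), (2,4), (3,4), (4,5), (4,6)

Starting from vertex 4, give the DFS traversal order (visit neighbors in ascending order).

DFS from vertex 4 (neighbors processed in ascending order):
Visit order: 4, 0, 2, 1, 6, 3, 5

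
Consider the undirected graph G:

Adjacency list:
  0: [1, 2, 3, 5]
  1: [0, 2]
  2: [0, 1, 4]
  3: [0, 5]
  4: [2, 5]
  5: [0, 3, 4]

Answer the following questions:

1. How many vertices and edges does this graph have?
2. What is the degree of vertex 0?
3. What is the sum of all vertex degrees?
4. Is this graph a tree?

Count: 6 vertices, 8 edges.
Vertex 0 has neighbors [1, 2, 3, 5], degree = 4.
Handshaking lemma: 2 * 8 = 16.
A tree on 6 vertices has 5 edges. This graph has 8 edges (3 extra). Not a tree.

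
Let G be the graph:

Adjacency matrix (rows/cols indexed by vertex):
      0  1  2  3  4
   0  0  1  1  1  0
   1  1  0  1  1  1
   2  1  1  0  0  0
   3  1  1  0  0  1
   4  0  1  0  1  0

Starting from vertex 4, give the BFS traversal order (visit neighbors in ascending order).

BFS from vertex 4 (neighbors processed in ascending order):
Visit order: 4, 1, 3, 0, 2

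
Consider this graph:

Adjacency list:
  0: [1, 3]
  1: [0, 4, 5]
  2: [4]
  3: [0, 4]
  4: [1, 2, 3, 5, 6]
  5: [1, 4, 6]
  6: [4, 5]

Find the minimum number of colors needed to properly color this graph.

The graph has a maximum clique of size 3 (lower bound on chromatic number).
A valid 3-coloring: {0: 0, 1: 1, 2: 1, 3: 1, 4: 0, 5: 2, 6: 1}.
Chromatic number = 3.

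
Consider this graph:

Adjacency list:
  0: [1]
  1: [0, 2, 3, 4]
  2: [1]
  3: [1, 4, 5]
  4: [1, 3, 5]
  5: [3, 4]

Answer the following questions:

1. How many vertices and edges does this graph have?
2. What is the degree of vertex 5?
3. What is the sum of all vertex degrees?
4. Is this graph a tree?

Count: 6 vertices, 7 edges.
Vertex 5 has neighbors [3, 4], degree = 2.
Handshaking lemma: 2 * 7 = 14.
A tree on 6 vertices has 5 edges. This graph has 7 edges (2 extra). Not a tree.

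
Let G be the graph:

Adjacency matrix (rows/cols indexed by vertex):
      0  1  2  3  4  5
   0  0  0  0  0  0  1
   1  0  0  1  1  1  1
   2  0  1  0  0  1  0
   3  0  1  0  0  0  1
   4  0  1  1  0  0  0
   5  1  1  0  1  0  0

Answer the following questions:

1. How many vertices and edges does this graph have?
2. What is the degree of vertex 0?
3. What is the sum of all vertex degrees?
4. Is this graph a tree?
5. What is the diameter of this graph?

Count: 6 vertices, 7 edges.
Vertex 0 has neighbors [5], degree = 1.
Handshaking lemma: 2 * 7 = 14.
A tree on 6 vertices has 5 edges. This graph has 7 edges (2 extra). Not a tree.
Diameter (longest shortest path) = 3.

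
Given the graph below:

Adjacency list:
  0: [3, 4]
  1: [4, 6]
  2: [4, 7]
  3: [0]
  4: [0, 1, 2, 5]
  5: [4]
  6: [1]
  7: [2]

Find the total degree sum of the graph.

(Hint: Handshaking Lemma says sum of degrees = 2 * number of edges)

Count edges: 7 edges.
By Handshaking Lemma: sum of degrees = 2 * 7 = 14.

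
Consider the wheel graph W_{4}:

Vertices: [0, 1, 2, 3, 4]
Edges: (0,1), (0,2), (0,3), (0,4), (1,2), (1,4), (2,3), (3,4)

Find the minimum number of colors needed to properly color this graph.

W_{4} = C_{4} plus a hub adjacent to every cycle vertex.
The outer cycle needs 2 colors (even cycle); the hub is adjacent to all of them so needs a fresh color.
Chromatic number = 2 + 1 = 3.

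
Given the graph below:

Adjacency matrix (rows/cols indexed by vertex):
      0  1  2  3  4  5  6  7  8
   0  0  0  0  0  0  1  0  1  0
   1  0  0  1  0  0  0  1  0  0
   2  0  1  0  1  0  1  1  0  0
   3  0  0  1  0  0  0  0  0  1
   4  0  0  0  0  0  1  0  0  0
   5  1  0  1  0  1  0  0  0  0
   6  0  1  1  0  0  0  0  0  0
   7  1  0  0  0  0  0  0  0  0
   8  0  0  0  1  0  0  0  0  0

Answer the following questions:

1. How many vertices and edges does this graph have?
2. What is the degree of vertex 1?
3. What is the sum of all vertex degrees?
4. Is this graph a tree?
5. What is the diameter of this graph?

Count: 9 vertices, 9 edges.
Vertex 1 has neighbors [2, 6], degree = 2.
Handshaking lemma: 2 * 9 = 18.
A tree on 9 vertices has 8 edges. This graph has 9 edges (1 extra). Not a tree.
Diameter (longest shortest path) = 5.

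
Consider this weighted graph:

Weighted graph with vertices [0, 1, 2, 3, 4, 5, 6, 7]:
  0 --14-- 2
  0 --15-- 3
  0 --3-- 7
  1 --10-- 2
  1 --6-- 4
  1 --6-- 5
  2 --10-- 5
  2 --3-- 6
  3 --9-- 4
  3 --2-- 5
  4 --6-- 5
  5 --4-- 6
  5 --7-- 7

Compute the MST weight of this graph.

Applying Kruskal's algorithm (sort edges by weight, add if no cycle):
  Add (3,5) w=2
  Add (0,7) w=3
  Add (2,6) w=3
  Add (5,6) w=4
  Add (1,5) w=6
  Add (1,4) w=6
  Skip (4,5) w=6 (creates cycle)
  Add (5,7) w=7
  Skip (3,4) w=9 (creates cycle)
  Skip (1,2) w=10 (creates cycle)
  Skip (2,5) w=10 (creates cycle)
  Skip (0,2) w=14 (creates cycle)
  Skip (0,3) w=15 (creates cycle)
MST weight = 31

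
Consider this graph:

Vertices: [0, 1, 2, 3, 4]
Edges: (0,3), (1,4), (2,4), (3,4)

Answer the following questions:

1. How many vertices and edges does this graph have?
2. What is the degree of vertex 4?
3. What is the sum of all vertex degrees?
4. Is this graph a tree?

Count: 5 vertices, 4 edges.
Vertex 4 has neighbors [1, 2, 3], degree = 3.
Handshaking lemma: 2 * 4 = 8.
A graph is a tree iff it is connected and has exactly n-1 edges. This graph is connected (all 5 vertices in one component) and has 5-1 = 4 edges. It is a tree.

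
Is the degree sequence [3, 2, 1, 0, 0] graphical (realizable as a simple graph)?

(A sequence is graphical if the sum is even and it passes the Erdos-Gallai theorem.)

Sum of degrees = 6. Sum is even but fails Erdos-Gallai. The sequence is NOT graphical.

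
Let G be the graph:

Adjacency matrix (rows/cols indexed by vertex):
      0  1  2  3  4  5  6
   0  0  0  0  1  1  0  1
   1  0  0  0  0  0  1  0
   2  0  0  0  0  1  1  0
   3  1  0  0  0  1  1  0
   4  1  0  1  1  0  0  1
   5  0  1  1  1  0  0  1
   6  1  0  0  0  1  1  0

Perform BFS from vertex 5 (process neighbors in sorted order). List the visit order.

BFS from vertex 5 (neighbors processed in ascending order):
Visit order: 5, 1, 2, 3, 6, 4, 0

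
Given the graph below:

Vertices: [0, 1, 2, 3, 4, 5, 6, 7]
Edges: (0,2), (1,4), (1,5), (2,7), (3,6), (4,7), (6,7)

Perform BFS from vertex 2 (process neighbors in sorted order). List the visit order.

BFS from vertex 2 (neighbors processed in ascending order):
Visit order: 2, 0, 7, 4, 6, 1, 3, 5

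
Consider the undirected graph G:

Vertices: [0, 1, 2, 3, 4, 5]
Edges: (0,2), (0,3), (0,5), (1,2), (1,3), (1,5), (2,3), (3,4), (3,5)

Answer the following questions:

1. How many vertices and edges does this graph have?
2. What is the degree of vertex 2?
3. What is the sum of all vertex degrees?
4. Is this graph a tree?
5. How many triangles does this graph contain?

Count: 6 vertices, 9 edges.
Vertex 2 has neighbors [0, 1, 3], degree = 3.
Handshaking lemma: 2 * 9 = 18.
A tree on 6 vertices has 5 edges. This graph has 9 edges (4 extra). Not a tree.
Number of triangles = 4.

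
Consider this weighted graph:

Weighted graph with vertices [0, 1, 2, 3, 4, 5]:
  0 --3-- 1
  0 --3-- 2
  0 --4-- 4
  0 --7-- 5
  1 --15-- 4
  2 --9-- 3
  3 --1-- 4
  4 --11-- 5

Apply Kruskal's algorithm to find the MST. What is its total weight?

Applying Kruskal's algorithm (sort edges by weight, add if no cycle):
  Add (3,4) w=1
  Add (0,1) w=3
  Add (0,2) w=3
  Add (0,4) w=4
  Add (0,5) w=7
  Skip (2,3) w=9 (creates cycle)
  Skip (4,5) w=11 (creates cycle)
  Skip (1,4) w=15 (creates cycle)
MST weight = 18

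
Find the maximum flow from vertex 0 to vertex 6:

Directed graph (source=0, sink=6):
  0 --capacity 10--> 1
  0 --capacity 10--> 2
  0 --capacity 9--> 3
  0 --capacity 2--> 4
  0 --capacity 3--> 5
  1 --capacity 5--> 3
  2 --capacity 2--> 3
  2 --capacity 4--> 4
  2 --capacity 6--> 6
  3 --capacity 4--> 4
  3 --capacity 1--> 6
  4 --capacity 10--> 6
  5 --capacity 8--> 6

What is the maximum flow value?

Computing max flow:
  Flow on (0->1): 5/10
  Flow on (0->2): 10/10
  Flow on (0->4): 2/2
  Flow on (0->5): 3/3
  Flow on (1->3): 5/5
  Flow on (2->4): 4/4
  Flow on (2->6): 6/6
  Flow on (3->4): 4/4
  Flow on (3->6): 1/1
  Flow on (4->6): 10/10
  Flow on (5->6): 3/8
Maximum flow = 20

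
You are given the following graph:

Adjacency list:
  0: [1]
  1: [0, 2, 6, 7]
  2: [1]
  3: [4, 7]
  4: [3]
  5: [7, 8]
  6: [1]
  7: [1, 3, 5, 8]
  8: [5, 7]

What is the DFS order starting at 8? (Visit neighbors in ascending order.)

DFS from vertex 8 (neighbors processed in ascending order):
Visit order: 8, 5, 7, 1, 0, 2, 6, 3, 4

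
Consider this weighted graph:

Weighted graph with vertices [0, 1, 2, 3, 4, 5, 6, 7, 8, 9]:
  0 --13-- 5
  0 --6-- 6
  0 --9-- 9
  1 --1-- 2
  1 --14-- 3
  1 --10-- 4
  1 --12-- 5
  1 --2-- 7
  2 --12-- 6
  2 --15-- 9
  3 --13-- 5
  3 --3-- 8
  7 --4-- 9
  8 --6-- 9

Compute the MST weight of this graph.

Applying Kruskal's algorithm (sort edges by weight, add if no cycle):
  Add (1,2) w=1
  Add (1,7) w=2
  Add (3,8) w=3
  Add (7,9) w=4
  Add (0,6) w=6
  Add (8,9) w=6
  Add (0,9) w=9
  Add (1,4) w=10
  Add (1,5) w=12
  Skip (2,6) w=12 (creates cycle)
  Skip (0,5) w=13 (creates cycle)
  Skip (3,5) w=13 (creates cycle)
  Skip (1,3) w=14 (creates cycle)
  Skip (2,9) w=15 (creates cycle)
MST weight = 53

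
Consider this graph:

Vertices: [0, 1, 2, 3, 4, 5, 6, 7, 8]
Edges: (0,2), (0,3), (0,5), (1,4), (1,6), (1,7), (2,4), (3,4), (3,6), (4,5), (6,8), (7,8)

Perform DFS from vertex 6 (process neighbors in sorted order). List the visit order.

DFS from vertex 6 (neighbors processed in ascending order):
Visit order: 6, 1, 4, 2, 0, 3, 5, 7, 8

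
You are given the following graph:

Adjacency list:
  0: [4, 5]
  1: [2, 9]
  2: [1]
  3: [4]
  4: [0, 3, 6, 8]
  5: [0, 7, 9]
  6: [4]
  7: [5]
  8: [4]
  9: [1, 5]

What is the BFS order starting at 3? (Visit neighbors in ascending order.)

BFS from vertex 3 (neighbors processed in ascending order):
Visit order: 3, 4, 0, 6, 8, 5, 7, 9, 1, 2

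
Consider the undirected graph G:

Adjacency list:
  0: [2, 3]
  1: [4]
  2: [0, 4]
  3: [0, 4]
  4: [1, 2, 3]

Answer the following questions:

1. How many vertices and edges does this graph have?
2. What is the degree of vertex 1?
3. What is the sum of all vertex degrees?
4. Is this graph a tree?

Count: 5 vertices, 5 edges.
Vertex 1 has neighbors [4], degree = 1.
Handshaking lemma: 2 * 5 = 10.
A tree on 5 vertices has 4 edges. This graph has 5 edges (1 extra). Not a tree.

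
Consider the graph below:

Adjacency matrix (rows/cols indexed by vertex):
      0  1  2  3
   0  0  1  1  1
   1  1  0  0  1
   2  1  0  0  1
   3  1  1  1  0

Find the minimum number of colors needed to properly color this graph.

The graph has a maximum clique of size 3 (lower bound on chromatic number).
A valid 3-coloring: {0: 0, 1: 2, 2: 2, 3: 1}.
Chromatic number = 3.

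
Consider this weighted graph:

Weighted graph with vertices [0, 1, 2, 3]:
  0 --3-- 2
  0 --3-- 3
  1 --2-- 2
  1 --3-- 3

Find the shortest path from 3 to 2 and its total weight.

Using Dijkstra's algorithm from vertex 3:
Shortest path: 3 -> 1 -> 2
Total weight: 3 + 2 = 5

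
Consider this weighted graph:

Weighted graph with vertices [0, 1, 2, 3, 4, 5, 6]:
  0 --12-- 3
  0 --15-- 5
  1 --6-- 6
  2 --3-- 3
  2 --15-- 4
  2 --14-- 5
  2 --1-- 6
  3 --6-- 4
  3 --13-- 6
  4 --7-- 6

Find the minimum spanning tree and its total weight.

Applying Kruskal's algorithm (sort edges by weight, add if no cycle):
  Add (2,6) w=1
  Add (2,3) w=3
  Add (1,6) w=6
  Add (3,4) w=6
  Skip (4,6) w=7 (creates cycle)
  Add (0,3) w=12
  Skip (3,6) w=13 (creates cycle)
  Add (2,5) w=14
  Skip (0,5) w=15 (creates cycle)
  Skip (2,4) w=15 (creates cycle)
MST weight = 42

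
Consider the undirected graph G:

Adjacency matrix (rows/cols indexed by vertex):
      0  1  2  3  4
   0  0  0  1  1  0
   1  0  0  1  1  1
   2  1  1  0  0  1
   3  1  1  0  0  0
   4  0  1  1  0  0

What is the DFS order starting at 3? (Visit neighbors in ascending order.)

DFS from vertex 3 (neighbors processed in ascending order):
Visit order: 3, 0, 2, 1, 4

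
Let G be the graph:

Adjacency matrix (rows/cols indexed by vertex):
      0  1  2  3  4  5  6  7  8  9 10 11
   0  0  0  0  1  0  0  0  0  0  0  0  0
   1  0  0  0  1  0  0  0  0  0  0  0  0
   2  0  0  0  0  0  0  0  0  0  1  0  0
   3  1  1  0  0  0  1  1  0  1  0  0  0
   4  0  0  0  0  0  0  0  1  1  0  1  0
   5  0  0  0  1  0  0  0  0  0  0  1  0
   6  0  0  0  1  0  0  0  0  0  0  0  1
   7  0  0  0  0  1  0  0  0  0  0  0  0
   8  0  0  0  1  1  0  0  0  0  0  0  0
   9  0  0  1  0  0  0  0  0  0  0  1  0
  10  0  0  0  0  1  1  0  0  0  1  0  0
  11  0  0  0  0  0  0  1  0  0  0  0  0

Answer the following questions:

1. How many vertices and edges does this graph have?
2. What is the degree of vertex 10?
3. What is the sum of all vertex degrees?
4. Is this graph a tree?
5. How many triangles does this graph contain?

Count: 12 vertices, 12 edges.
Vertex 10 has neighbors [4, 5, 9], degree = 3.
Handshaking lemma: 2 * 12 = 24.
A tree on 12 vertices has 11 edges. This graph has 12 edges (1 extra). Not a tree.
Number of triangles = 0.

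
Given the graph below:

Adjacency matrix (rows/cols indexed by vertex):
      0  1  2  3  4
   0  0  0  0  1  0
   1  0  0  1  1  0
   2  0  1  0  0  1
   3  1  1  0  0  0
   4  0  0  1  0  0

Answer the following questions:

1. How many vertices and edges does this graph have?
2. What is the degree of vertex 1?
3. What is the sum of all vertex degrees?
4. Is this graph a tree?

Count: 5 vertices, 4 edges.
Vertex 1 has neighbors [2, 3], degree = 2.
Handshaking lemma: 2 * 4 = 8.
A graph is a tree iff it is connected and has exactly n-1 edges. This graph is connected (all 5 vertices in one component) and has 5-1 = 4 edges. It is a tree.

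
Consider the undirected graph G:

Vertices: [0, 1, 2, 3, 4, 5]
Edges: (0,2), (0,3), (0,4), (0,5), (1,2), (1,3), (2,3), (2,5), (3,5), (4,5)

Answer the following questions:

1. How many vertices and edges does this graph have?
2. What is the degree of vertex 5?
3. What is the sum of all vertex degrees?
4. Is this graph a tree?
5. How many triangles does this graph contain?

Count: 6 vertices, 10 edges.
Vertex 5 has neighbors [0, 2, 3, 4], degree = 4.
Handshaking lemma: 2 * 10 = 20.
A tree on 6 vertices has 5 edges. This graph has 10 edges (5 extra). Not a tree.
Number of triangles = 6.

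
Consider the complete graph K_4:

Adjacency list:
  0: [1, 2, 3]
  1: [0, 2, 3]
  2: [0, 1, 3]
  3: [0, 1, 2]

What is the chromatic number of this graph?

In K_4, every vertex is adjacent to every other vertex.
Each vertex needs a unique color.
Chromatic number = 4.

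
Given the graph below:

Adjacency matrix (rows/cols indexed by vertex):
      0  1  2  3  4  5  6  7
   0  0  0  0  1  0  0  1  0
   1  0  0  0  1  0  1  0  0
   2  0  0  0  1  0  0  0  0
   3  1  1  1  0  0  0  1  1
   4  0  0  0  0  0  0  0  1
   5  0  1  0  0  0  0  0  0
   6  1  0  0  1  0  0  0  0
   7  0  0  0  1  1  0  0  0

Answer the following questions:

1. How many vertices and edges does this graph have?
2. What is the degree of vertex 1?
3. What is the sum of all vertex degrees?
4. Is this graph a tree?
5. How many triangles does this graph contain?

Count: 8 vertices, 8 edges.
Vertex 1 has neighbors [3, 5], degree = 2.
Handshaking lemma: 2 * 8 = 16.
A tree on 8 vertices has 7 edges. This graph has 8 edges (1 extra). Not a tree.
Number of triangles = 1.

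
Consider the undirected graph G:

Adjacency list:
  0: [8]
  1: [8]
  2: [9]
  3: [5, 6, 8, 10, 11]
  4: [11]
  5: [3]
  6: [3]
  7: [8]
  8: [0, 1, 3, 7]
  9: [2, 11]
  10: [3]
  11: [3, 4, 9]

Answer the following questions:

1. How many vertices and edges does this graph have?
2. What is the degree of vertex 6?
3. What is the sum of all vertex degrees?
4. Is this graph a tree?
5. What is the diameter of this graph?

Count: 12 vertices, 11 edges.
Vertex 6 has neighbors [3], degree = 1.
Handshaking lemma: 2 * 11 = 22.
A graph is a tree iff it is connected and has exactly n-1 edges. This graph is connected (all 12 vertices in one component) and has 12-1 = 11 edges. It is a tree.
Diameter (longest shortest path) = 5.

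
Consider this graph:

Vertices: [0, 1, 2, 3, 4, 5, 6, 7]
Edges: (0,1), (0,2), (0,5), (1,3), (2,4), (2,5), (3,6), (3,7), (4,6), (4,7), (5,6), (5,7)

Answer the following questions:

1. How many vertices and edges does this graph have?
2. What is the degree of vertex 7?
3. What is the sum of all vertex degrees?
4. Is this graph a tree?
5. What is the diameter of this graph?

Count: 8 vertices, 12 edges.
Vertex 7 has neighbors [3, 4, 5], degree = 3.
Handshaking lemma: 2 * 12 = 24.
A tree on 8 vertices has 7 edges. This graph has 12 edges (5 extra). Not a tree.
Diameter (longest shortest path) = 3.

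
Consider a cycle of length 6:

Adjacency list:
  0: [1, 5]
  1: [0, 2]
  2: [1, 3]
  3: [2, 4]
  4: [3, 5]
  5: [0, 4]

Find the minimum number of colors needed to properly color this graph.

This is an even cycle (C_6). Even cycles are bipartite.
Chromatic number = 2.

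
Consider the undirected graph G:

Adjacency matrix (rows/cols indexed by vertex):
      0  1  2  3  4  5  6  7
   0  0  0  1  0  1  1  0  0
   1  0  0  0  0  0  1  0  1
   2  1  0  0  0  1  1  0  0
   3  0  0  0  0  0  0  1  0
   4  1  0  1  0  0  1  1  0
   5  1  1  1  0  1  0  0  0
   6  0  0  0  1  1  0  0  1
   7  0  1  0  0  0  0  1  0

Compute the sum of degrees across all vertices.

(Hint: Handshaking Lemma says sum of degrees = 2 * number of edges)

Count edges: 11 edges.
By Handshaking Lemma: sum of degrees = 2 * 11 = 22.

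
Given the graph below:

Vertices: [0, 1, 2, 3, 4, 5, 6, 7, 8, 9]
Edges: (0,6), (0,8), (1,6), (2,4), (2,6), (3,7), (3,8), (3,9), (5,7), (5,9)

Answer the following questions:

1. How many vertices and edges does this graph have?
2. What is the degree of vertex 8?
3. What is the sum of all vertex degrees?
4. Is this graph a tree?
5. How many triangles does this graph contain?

Count: 10 vertices, 10 edges.
Vertex 8 has neighbors [0, 3], degree = 2.
Handshaking lemma: 2 * 10 = 20.
A tree on 10 vertices has 9 edges. This graph has 10 edges (1 extra). Not a tree.
Number of triangles = 0.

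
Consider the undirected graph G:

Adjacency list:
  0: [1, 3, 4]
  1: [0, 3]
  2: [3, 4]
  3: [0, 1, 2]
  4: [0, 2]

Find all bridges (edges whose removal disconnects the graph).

No bridges found. The graph is 2-edge-connected (no single edge removal disconnects it).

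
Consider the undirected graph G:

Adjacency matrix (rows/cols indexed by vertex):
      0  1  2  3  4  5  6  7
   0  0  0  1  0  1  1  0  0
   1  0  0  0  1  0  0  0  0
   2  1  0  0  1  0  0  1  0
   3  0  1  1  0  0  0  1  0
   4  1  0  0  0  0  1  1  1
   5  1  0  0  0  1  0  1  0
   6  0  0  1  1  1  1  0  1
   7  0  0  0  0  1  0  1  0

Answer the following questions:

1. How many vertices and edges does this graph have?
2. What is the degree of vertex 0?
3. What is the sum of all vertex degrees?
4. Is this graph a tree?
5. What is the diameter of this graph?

Count: 8 vertices, 12 edges.
Vertex 0 has neighbors [2, 4, 5], degree = 3.
Handshaking lemma: 2 * 12 = 24.
A tree on 8 vertices has 7 edges. This graph has 12 edges (5 extra). Not a tree.
Diameter (longest shortest path) = 3.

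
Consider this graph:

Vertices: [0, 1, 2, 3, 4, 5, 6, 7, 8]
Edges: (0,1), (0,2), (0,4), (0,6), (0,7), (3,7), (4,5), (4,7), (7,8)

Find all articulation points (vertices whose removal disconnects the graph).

An articulation point is a vertex whose removal disconnects the graph.
Articulation points: [0, 4, 7]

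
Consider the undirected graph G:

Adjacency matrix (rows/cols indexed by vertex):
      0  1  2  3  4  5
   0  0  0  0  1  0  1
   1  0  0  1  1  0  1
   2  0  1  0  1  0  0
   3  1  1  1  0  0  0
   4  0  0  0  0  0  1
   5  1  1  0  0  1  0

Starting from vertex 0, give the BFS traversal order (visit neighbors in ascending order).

BFS from vertex 0 (neighbors processed in ascending order):
Visit order: 0, 3, 5, 1, 2, 4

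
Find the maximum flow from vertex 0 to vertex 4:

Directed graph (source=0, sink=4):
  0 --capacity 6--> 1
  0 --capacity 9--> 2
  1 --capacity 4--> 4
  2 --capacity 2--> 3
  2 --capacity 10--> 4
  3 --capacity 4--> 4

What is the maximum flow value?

Computing max flow:
  Flow on (0->1): 4/6
  Flow on (0->2): 9/9
  Flow on (1->4): 4/4
  Flow on (2->4): 9/10
Maximum flow = 13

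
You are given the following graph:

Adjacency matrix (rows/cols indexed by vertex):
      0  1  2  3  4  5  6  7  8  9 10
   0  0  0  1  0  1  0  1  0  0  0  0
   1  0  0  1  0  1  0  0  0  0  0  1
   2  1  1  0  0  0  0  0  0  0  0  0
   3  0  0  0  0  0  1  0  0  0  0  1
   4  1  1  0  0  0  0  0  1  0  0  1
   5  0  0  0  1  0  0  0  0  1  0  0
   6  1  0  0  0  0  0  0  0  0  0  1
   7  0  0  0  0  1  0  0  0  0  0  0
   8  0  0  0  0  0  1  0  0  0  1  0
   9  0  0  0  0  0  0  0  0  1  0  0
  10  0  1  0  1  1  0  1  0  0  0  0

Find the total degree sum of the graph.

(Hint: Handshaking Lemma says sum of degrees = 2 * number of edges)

Count edges: 13 edges.
By Handshaking Lemma: sum of degrees = 2 * 13 = 26.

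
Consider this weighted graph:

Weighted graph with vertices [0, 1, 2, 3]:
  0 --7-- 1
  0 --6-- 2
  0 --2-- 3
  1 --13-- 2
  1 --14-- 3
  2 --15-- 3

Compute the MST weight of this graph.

Applying Kruskal's algorithm (sort edges by weight, add if no cycle):
  Add (0,3) w=2
  Add (0,2) w=6
  Add (0,1) w=7
  Skip (1,2) w=13 (creates cycle)
  Skip (1,3) w=14 (creates cycle)
  Skip (2,3) w=15 (creates cycle)
MST weight = 15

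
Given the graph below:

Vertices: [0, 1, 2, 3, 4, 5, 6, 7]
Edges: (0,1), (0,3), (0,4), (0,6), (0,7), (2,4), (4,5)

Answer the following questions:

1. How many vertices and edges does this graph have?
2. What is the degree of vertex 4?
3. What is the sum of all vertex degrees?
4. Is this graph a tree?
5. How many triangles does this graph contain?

Count: 8 vertices, 7 edges.
Vertex 4 has neighbors [0, 2, 5], degree = 3.
Handshaking lemma: 2 * 7 = 14.
A graph is a tree iff it is connected and has exactly n-1 edges. This graph is connected (all 8 vertices in one component) and has 8-1 = 7 edges. It is a tree.
Number of triangles = 0.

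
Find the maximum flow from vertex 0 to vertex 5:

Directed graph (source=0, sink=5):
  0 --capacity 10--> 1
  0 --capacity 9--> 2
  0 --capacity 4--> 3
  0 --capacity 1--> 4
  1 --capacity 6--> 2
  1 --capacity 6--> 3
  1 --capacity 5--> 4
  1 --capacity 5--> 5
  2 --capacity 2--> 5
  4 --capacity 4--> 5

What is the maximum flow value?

Computing max flow:
  Flow on (0->1): 8/10
  Flow on (0->2): 2/9
  Flow on (0->4): 1/1
  Flow on (1->4): 3/5
  Flow on (1->5): 5/5
  Flow on (2->5): 2/2
  Flow on (4->5): 4/4
Maximum flow = 11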